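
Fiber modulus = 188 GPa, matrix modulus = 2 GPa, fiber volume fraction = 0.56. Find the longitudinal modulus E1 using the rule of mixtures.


E1 = Ef*Vf + Em*(1-Vf) = 188*0.56 + 2*0.44 = 106.16 GPa

106.16 GPa


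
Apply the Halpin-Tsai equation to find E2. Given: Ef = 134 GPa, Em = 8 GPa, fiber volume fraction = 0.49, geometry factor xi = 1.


eta = (Ef/Em - 1)/(Ef/Em + xi) = (16.75 - 1)/(16.75 + 1) = 0.8873
E2 = Em*(1+xi*eta*Vf)/(1-eta*Vf) = 20.31 GPa

20.31 GPa


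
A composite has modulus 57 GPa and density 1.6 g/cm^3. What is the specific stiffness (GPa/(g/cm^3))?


Specific stiffness = E/rho = 57/1.6 = 35.6 GPa/(g/cm^3)

35.6 GPa/(g/cm^3)


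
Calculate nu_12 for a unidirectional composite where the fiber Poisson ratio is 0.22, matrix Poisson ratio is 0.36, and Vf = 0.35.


nu_12 = nu_f*Vf + nu_m*(1-Vf) = 0.22*0.35 + 0.36*0.65 = 0.311

0.311


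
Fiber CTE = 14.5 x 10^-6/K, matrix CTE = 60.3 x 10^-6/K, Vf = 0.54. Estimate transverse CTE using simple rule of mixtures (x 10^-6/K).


alpha_2 = alpha_f*Vf + alpha_m*(1-Vf) = 14.5*0.54 + 60.3*0.46 = 35.6 x 10^-6/K

35.6 x 10^-6/K


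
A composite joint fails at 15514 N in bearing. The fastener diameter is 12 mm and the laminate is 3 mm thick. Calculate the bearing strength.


sigma_br = F/(d*h) = 15514/(12*3) = 430.9 MPa

430.9 MPa


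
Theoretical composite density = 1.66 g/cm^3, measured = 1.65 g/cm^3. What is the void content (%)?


Void% = (rho_theo - rho_actual)/rho_theo * 100 = (1.66 - 1.65)/1.66 * 100 = 0.6%

0.6%


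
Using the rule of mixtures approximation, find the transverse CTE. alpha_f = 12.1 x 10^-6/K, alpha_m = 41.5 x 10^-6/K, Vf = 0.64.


alpha_2 = alpha_f*Vf + alpha_m*(1-Vf) = 12.1*0.64 + 41.5*0.36 = 22.7 x 10^-6/K

22.7 x 10^-6/K


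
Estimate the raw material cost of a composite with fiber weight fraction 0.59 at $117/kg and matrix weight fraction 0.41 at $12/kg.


Cost = cost_f*Wf + cost_m*Wm = 117*0.59 + 12*0.41 = $73.95/kg

$73.95/kg


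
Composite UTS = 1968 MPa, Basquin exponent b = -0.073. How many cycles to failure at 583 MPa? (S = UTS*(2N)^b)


N = 0.5 * (S/UTS)^(1/b) = 0.5 * (583/1968)^(1/-0.073) = 8.6443e+06 cycles

8.6443e+06 cycles


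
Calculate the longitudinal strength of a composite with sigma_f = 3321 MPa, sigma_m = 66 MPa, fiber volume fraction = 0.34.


sigma_1 = sigma_f*Vf + sigma_m*(1-Vf) = 3321*0.34 + 66*0.66 = 1172.7 MPa

1172.7 MPa


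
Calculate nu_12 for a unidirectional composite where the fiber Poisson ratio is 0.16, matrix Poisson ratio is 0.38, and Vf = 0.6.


nu_12 = nu_f*Vf + nu_m*(1-Vf) = 0.16*0.6 + 0.38*0.4 = 0.248

0.248


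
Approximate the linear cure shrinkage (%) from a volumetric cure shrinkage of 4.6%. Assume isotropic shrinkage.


Linear shrinkage ≈ vol_shrink/3 = 4.6/3 = 1.533%

1.533%


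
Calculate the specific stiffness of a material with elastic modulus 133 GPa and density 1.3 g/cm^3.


Specific stiffness = E/rho = 133/1.3 = 102.3 GPa/(g/cm^3)

102.3 GPa/(g/cm^3)


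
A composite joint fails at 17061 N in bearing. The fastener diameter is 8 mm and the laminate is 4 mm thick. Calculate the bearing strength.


sigma_br = F/(d*h) = 17061/(8*4) = 533.2 MPa

533.2 MPa


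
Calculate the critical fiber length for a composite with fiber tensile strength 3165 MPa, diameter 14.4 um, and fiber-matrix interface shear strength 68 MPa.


Lc = sigma_f * d / (2 * tau_i) = 3165 * 14.4 / (2 * 68) = 335.1 um

335.1 um


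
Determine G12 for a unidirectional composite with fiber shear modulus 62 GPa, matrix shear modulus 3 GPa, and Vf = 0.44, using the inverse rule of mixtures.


1/G12 = Vf/Gf + (1-Vf)/Gm = 0.44/62 + 0.56/3
G12 = 5.16 GPa

5.16 GPa


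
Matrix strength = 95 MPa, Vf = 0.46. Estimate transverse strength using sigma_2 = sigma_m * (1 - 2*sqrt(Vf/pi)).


factor = 1 - 2*sqrt(0.46/pi) = 0.2347
sigma_2 = 95 * 0.2347 = 22.3 MPa

22.3 MPa


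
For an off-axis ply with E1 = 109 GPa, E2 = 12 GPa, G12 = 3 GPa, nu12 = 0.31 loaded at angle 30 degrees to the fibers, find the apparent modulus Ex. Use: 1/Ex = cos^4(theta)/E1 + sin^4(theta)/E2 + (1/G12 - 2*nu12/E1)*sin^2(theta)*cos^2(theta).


cos^4(30) = 0.5625, sin^4(30) = 0.0625, sin^2(30)*cos^2(30) = 0.1875
1/G12 - 2*nu12/E1 = 1/3 - 2*0.31/109 = 0.327645 GPa^-1
1/Ex = 0.5625/109 + 0.0625/12 + 0.327645*0.1875 = 0.0718024 GPa^-1
Ex = 13.93 GPa

13.93 GPa


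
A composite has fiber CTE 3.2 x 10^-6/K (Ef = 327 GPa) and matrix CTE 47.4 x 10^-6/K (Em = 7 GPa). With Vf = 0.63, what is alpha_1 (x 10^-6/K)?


E1 = Ef*Vf + Em*(1-Vf) = 208.6
alpha_1 = (alpha_f*Ef*Vf + alpha_m*Em*(1-Vf))/E1 = 3.75 x 10^-6/K

3.75 x 10^-6/K


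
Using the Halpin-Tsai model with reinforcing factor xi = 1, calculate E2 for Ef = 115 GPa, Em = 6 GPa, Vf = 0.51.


eta = (Ef/Em - 1)/(Ef/Em + xi) = (19.1667 - 1)/(19.1667 + 1) = 0.9008
E2 = Em*(1+xi*eta*Vf)/(1-eta*Vf) = 16.2 GPa

16.2 GPa


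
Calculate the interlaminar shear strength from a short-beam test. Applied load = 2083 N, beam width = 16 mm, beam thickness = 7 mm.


ILSS = 3F/(4bh) = 3*2083/(4*16*7) = 13.95 MPa

13.95 MPa


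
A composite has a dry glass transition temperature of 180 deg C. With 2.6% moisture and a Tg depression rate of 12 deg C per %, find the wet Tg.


Tg_wet = Tg_dry - k*moisture = 180 - 12*2.6 = 148.8 deg C

148.8 deg C


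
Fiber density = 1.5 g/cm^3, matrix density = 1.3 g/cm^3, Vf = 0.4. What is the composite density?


rho_c = rho_f*Vf + rho_m*(1-Vf) = 1.5*0.4 + 1.3*0.6 = 1.38 g/cm^3

1.38 g/cm^3


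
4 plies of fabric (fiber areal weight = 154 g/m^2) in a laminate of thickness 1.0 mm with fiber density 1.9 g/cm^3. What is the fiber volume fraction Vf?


Vf = n * FAW / (rho_f * h * 1000) = 4 * 154 / (1.9 * 1.0 * 1000) = 0.3242

0.3242


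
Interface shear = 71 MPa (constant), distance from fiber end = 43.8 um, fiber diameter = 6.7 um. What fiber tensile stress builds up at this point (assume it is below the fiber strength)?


Force balance: sigma_f * (pi*d^2/4) = tau * (pi*d) * x  ->  sigma_f = 4 * tau * x / d
sigma_f = 4 * 71 * 43.8 / 6.7 = 1856.6 MPa

1856.6 MPa


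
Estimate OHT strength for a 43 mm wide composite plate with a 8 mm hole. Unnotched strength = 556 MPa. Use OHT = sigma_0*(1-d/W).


OHT = sigma_0*(1-d/W) = 556*(1-8/43) = 452.6 MPa

452.6 MPa


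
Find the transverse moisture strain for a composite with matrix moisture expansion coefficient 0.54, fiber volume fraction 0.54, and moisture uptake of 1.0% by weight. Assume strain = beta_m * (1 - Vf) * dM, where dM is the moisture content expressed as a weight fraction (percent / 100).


dM = 1.0/100 = 0.01
strain = beta_m * (1-Vf) * dM = 0.54 * 0.46 * 0.01 = 0.002484

0.002484


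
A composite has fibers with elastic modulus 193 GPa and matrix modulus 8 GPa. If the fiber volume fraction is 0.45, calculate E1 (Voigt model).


E1 = Ef*Vf + Em*(1-Vf) = 193*0.45 + 8*0.55 = 91.25 GPa

91.25 GPa


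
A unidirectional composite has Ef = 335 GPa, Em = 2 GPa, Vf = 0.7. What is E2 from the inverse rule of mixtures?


1/E2 = Vf/Ef + (1-Vf)/Em = 0.7/335 + 0.3/2
E2 = 6.58 GPa

6.58 GPa


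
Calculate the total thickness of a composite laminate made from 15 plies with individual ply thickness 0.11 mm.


h = n * t_ply = 15 * 0.11 = 1.65 mm

1.65 mm


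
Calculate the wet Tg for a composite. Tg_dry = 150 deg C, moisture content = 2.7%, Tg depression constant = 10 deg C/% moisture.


Tg_wet = Tg_dry - k*moisture = 150 - 10*2.7 = 123.0 deg C

123.0 deg C


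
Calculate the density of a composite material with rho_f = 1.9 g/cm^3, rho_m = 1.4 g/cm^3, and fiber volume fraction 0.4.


rho_c = rho_f*Vf + rho_m*(1-Vf) = 1.9*0.4 + 1.4*0.6 = 1.6 g/cm^3

1.6 g/cm^3


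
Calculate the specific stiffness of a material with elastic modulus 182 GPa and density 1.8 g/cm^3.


Specific stiffness = E/rho = 182/1.8 = 101.1 GPa/(g/cm^3)

101.1 GPa/(g/cm^3)


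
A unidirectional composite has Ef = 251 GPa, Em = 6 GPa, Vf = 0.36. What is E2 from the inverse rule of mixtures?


1/E2 = Vf/Ef + (1-Vf)/Em = 0.36/251 + 0.64/6
E2 = 9.25 GPa

9.25 GPa


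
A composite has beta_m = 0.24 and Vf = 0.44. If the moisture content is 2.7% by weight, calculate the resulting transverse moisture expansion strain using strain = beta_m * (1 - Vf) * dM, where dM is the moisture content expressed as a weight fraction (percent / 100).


dM = 2.7/100 = 0.027
strain = beta_m * (1-Vf) * dM = 0.24 * 0.56 * 0.027 = 0.0036288

0.0036288


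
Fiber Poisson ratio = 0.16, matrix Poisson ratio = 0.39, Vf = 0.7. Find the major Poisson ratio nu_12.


nu_12 = nu_f*Vf + nu_m*(1-Vf) = 0.16*0.7 + 0.39*0.3 = 0.229

0.229


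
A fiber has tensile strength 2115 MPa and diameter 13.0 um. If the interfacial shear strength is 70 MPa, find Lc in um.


Lc = sigma_f * d / (2 * tau_i) = 2115 * 13.0 / (2 * 70) = 196.4 um

196.4 um


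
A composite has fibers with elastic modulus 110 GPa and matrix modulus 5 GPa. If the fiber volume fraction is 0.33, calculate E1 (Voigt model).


E1 = Ef*Vf + Em*(1-Vf) = 110*0.33 + 5*0.67 = 39.65 GPa

39.65 GPa


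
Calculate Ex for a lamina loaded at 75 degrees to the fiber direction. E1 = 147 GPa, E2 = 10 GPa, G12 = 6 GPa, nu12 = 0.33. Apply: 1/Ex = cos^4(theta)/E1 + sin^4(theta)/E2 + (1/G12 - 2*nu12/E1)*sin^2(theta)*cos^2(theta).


cos^4(75) = 0.004487, sin^4(75) = 0.870513, sin^2(75)*cos^2(75) = 0.0625
1/G12 - 2*nu12/E1 = 1/6 - 2*0.33/147 = 0.162177 GPa^-1
1/Ex = 0.004487/147 + 0.870513/10 + 0.162177*0.0625 = 0.0972179 GPa^-1
Ex = 10.29 GPa

10.29 GPa


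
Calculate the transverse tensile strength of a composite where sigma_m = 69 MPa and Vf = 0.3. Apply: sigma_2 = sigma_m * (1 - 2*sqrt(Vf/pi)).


factor = 1 - 2*sqrt(0.3/pi) = 0.382
sigma_2 = 69 * 0.382 = 26.36 MPa

26.36 MPa


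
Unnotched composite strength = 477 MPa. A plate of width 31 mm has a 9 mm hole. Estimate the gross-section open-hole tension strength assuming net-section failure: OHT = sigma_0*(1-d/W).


OHT = sigma_0*(1-d/W) = 477*(1-9/31) = 338.5 MPa

338.5 MPa


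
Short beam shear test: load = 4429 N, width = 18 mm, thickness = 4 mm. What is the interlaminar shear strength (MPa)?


ILSS = 3F/(4bh) = 3*4429/(4*18*4) = 46.14 MPa

46.14 MPa


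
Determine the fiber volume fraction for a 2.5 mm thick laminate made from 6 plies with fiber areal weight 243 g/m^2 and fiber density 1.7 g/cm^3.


Vf = n * FAW / (rho_f * h * 1000) = 6 * 243 / (1.7 * 2.5 * 1000) = 0.3431

0.3431


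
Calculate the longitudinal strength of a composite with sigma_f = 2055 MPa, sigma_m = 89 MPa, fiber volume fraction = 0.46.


sigma_1 = sigma_f*Vf + sigma_m*(1-Vf) = 2055*0.46 + 89*0.54 = 993.4 MPa

993.4 MPa


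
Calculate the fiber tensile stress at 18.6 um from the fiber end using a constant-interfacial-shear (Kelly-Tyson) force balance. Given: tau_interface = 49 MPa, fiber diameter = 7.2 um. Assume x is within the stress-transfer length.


Force balance: sigma_f * (pi*d^2/4) = tau * (pi*d) * x  ->  sigma_f = 4 * tau * x / d
sigma_f = 4 * 49 * 18.6 / 7.2 = 506.3 MPa

506.3 MPa


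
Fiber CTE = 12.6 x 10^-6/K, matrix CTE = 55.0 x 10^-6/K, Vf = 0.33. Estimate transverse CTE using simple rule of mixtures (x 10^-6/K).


alpha_2 = alpha_f*Vf + alpha_m*(1-Vf) = 12.6*0.33 + 55.0*0.67 = 41.0 x 10^-6/K

41.0 x 10^-6/K


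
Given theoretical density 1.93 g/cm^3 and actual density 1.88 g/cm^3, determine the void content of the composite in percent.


Void% = (rho_theo - rho_actual)/rho_theo * 100 = (1.93 - 1.88)/1.93 * 100 = 2.59%

2.59%


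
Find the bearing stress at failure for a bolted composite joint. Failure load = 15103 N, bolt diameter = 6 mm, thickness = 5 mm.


sigma_br = F/(d*h) = 15103/(6*5) = 503.4 MPa

503.4 MPa


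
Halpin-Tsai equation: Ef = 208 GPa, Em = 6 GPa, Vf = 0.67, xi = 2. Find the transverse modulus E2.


eta = (Ef/Em - 1)/(Ef/Em + xi) = (34.6667 - 1)/(34.6667 + 2) = 0.9182
E2 = Em*(1+xi*eta*Vf)/(1-eta*Vf) = 34.78 GPa

34.78 GPa


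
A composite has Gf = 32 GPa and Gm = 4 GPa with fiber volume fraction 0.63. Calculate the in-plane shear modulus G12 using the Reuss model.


1/G12 = Vf/Gf + (1-Vf)/Gm = 0.63/32 + 0.37/4
G12 = 8.91 GPa

8.91 GPa


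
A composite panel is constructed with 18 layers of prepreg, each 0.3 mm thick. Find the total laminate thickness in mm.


h = n * t_ply = 18 * 0.3 = 5.4 mm

5.4 mm


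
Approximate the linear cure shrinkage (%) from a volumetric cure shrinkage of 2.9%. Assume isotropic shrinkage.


Linear shrinkage ≈ vol_shrink/3 = 2.9/3 = 0.967%

0.967%


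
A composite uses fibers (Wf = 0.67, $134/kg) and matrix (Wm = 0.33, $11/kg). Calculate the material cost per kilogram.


Cost = cost_f*Wf + cost_m*Wm = 134*0.67 + 11*0.33 = $93.41/kg

$93.41/kg


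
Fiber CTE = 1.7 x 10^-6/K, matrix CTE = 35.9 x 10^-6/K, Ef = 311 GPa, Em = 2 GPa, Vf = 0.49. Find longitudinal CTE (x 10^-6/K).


E1 = Ef*Vf + Em*(1-Vf) = 153.41
alpha_1 = (alpha_f*Ef*Vf + alpha_m*Em*(1-Vf))/E1 = 1.93 x 10^-6/K

1.93 x 10^-6/K


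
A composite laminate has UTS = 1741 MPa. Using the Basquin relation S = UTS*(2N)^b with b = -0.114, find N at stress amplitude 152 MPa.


N = 0.5 * (S/UTS)^(1/b) = 0.5 * (152/1741)^(1/-0.114) = 9.7286e+08 cycles

9.7286e+08 cycles


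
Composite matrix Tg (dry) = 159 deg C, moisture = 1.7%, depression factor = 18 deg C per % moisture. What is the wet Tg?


Tg_wet = Tg_dry - k*moisture = 159 - 18*1.7 = 128.4 deg C

128.4 deg C


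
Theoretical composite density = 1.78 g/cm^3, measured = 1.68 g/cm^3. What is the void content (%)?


Void% = (rho_theo - rho_actual)/rho_theo * 100 = (1.78 - 1.68)/1.78 * 100 = 5.62%

5.62%


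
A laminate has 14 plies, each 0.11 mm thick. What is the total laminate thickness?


h = n * t_ply = 14 * 0.11 = 1.54 mm

1.54 mm


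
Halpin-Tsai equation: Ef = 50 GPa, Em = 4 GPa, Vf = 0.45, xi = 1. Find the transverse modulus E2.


eta = (Ef/Em - 1)/(Ef/Em + xi) = (12.5 - 1)/(12.5 + 1) = 0.8519
E2 = Em*(1+xi*eta*Vf)/(1-eta*Vf) = 8.97 GPa

8.97 GPa


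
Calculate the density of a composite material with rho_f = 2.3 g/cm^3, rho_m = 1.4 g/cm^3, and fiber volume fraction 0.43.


rho_c = rho_f*Vf + rho_m*(1-Vf) = 2.3*0.43 + 1.4*0.57 = 1.787 g/cm^3

1.787 g/cm^3


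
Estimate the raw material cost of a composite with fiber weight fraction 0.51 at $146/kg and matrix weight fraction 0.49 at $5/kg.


Cost = cost_f*Wf + cost_m*Wm = 146*0.51 + 5*0.49 = $76.91/kg

$76.91/kg


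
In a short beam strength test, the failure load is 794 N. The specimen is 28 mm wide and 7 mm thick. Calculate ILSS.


ILSS = 3F/(4bh) = 3*794/(4*28*7) = 3.04 MPa

3.04 MPa


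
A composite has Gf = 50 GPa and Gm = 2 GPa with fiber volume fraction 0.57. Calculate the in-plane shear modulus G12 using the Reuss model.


1/G12 = Vf/Gf + (1-Vf)/Gm = 0.57/50 + 0.43/2
G12 = 4.42 GPa

4.42 GPa


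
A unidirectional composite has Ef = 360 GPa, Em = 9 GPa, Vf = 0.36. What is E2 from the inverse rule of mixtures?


1/E2 = Vf/Ef + (1-Vf)/Em = 0.36/360 + 0.64/9
E2 = 13.87 GPa

13.87 GPa


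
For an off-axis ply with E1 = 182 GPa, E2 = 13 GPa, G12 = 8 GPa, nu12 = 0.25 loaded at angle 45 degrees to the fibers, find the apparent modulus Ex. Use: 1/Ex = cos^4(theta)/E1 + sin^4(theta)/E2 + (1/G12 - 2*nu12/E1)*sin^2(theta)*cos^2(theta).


cos^4(45) = 0.25, sin^4(45) = 0.25, sin^2(45)*cos^2(45) = 0.25
1/G12 - 2*nu12/E1 = 1/8 - 2*0.25/182 = 0.122253 GPa^-1
1/Ex = 0.25/182 + 0.25/13 + 0.122253*0.25 = 0.0511676 GPa^-1
Ex = 19.54 GPa

19.54 GPa


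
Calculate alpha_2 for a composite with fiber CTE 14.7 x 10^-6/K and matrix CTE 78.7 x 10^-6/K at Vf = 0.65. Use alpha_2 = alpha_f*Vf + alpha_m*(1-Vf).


alpha_2 = alpha_f*Vf + alpha_m*(1-Vf) = 14.7*0.65 + 78.7*0.35 = 37.1 x 10^-6/K

37.1 x 10^-6/K


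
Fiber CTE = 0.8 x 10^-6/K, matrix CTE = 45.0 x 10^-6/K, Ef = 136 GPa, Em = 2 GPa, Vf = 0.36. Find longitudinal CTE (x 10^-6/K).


E1 = Ef*Vf + Em*(1-Vf) = 50.24
alpha_1 = (alpha_f*Ef*Vf + alpha_m*Em*(1-Vf))/E1 = 1.93 x 10^-6/K

1.93 x 10^-6/K


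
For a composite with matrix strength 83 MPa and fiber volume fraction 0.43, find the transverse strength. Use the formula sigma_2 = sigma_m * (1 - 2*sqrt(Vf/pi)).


factor = 1 - 2*sqrt(0.43/pi) = 0.2601
sigma_2 = 83 * 0.2601 = 21.59 MPa

21.59 MPa


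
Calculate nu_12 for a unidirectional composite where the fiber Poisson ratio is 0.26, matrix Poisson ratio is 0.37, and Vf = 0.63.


nu_12 = nu_f*Vf + nu_m*(1-Vf) = 0.26*0.63 + 0.37*0.37 = 0.3007

0.3007


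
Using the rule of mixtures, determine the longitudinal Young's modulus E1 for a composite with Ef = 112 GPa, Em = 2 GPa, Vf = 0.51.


E1 = Ef*Vf + Em*(1-Vf) = 112*0.51 + 2*0.49 = 58.1 GPa

58.1 GPa


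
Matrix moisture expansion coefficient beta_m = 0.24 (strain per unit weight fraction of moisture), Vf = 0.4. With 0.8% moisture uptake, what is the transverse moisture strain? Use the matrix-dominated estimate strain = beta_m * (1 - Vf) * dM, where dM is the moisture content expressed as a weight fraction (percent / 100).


dM = 0.8/100 = 0.008
strain = beta_m * (1-Vf) * dM = 0.24 * 0.6 * 0.008 = 0.001152

0.001152


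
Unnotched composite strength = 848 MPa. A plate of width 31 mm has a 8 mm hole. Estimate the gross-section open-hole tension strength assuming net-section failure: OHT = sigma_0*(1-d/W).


OHT = sigma_0*(1-d/W) = 848*(1-8/31) = 629.2 MPa

629.2 MPa


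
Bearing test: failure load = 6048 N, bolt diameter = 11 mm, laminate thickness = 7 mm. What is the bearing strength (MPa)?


sigma_br = F/(d*h) = 6048/(11*7) = 78.5 MPa

78.5 MPa


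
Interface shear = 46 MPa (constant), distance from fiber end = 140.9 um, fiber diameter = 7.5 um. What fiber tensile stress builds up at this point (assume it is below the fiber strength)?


Force balance: sigma_f * (pi*d^2/4) = tau * (pi*d) * x  ->  sigma_f = 4 * tau * x / d
sigma_f = 4 * 46 * 140.9 / 7.5 = 3456.7 MPa

3456.7 MPa


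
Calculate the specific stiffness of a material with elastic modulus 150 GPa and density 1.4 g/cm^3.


Specific stiffness = E/rho = 150/1.4 = 107.1 GPa/(g/cm^3)

107.1 GPa/(g/cm^3)


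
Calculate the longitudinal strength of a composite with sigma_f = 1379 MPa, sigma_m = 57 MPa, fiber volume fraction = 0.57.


sigma_1 = sigma_f*Vf + sigma_m*(1-Vf) = 1379*0.57 + 57*0.43 = 810.5 MPa

810.5 MPa


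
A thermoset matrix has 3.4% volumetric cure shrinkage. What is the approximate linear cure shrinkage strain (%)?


Linear shrinkage ≈ vol_shrink/3 = 3.4/3 = 1.133%

1.133%


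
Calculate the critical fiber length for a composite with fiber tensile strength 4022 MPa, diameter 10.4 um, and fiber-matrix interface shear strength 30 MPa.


Lc = sigma_f * d / (2 * tau_i) = 4022 * 10.4 / (2 * 30) = 697.1 um

697.1 um


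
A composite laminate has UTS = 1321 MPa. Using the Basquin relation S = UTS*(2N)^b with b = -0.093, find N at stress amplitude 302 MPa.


N = 0.5 * (S/UTS)^(1/b) = 0.5 * (302/1321)^(1/-0.093) = 3.8934e+06 cycles

3.8934e+06 cycles


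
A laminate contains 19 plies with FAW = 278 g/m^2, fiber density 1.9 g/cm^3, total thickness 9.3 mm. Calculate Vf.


Vf = n * FAW / (rho_f * h * 1000) = 19 * 278 / (1.9 * 9.3 * 1000) = 0.2989

0.2989


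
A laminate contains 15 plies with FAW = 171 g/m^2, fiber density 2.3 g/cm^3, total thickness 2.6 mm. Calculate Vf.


Vf = n * FAW / (rho_f * h * 1000) = 15 * 171 / (2.3 * 2.6 * 1000) = 0.4289

0.4289


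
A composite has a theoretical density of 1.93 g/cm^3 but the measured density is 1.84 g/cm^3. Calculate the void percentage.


Void% = (rho_theo - rho_actual)/rho_theo * 100 = (1.93 - 1.84)/1.93 * 100 = 4.66%

4.66%


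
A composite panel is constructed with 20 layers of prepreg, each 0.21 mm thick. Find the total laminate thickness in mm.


h = n * t_ply = 20 * 0.21 = 4.2 mm

4.2 mm


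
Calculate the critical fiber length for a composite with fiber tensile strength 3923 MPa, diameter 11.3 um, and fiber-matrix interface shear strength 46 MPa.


Lc = sigma_f * d / (2 * tau_i) = 3923 * 11.3 / (2 * 46) = 481.8 um

481.8 um


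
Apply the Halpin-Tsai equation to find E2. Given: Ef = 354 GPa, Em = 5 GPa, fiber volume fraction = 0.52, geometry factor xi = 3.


eta = (Ef/Em - 1)/(Ef/Em + xi) = (70.8 - 1)/(70.8 + 3) = 0.9458
E2 = Em*(1+xi*eta*Vf)/(1-eta*Vf) = 24.36 GPa

24.36 GPa


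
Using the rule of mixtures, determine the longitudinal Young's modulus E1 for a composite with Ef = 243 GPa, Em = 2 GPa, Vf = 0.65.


E1 = Ef*Vf + Em*(1-Vf) = 243*0.65 + 2*0.35 = 158.65 GPa

158.65 GPa


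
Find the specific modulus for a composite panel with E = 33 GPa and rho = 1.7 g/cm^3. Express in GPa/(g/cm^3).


Specific stiffness = E/rho = 33/1.7 = 19.4 GPa/(g/cm^3)

19.4 GPa/(g/cm^3)


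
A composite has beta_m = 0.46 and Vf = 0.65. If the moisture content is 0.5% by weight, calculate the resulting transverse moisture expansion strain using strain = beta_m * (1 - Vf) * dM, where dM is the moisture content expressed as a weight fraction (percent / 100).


dM = 0.5/100 = 0.005
strain = beta_m * (1-Vf) * dM = 0.46 * 0.35 * 0.005 = 0.000805

0.000805


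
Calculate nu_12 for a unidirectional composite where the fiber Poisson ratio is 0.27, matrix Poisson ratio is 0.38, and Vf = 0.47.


nu_12 = nu_f*Vf + nu_m*(1-Vf) = 0.27*0.47 + 0.38*0.53 = 0.3283

0.3283


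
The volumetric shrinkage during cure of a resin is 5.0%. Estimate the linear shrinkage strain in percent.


Linear shrinkage ≈ vol_shrink/3 = 5.0/3 = 1.667%

1.667%


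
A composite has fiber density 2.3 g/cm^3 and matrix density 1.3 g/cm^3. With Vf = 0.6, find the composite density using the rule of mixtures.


rho_c = rho_f*Vf + rho_m*(1-Vf) = 2.3*0.6 + 1.3*0.4 = 1.9 g/cm^3

1.9 g/cm^3


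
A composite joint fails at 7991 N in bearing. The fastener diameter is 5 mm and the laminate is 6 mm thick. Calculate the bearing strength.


sigma_br = F/(d*h) = 7991/(5*6) = 266.4 MPa

266.4 MPa


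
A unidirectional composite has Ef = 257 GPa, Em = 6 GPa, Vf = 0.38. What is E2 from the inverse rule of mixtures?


1/E2 = Vf/Ef + (1-Vf)/Em = 0.38/257 + 0.62/6
E2 = 9.54 GPa

9.54 GPa


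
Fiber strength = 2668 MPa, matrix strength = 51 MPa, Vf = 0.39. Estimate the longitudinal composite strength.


sigma_1 = sigma_f*Vf + sigma_m*(1-Vf) = 2668*0.39 + 51*0.61 = 1071.6 MPa

1071.6 MPa


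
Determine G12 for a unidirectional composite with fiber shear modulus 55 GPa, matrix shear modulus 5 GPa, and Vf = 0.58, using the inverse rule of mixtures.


1/G12 = Vf/Gf + (1-Vf)/Gm = 0.58/55 + 0.42/5
G12 = 10.58 GPa

10.58 GPa


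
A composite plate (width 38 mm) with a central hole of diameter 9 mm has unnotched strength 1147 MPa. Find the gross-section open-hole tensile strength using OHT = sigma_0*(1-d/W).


OHT = sigma_0*(1-d/W) = 1147*(1-9/38) = 875.3 MPa

875.3 MPa


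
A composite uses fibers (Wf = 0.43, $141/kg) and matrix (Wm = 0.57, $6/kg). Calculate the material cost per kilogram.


Cost = cost_f*Wf + cost_m*Wm = 141*0.43 + 6*0.57 = $64.05/kg

$64.05/kg


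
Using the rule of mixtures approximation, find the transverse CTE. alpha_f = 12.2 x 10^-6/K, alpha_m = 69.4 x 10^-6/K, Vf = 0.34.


alpha_2 = alpha_f*Vf + alpha_m*(1-Vf) = 12.2*0.34 + 69.4*0.66 = 50.0 x 10^-6/K

50.0 x 10^-6/K


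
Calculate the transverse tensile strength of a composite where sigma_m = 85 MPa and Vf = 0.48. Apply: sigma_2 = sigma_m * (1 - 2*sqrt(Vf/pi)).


factor = 1 - 2*sqrt(0.48/pi) = 0.2182
sigma_2 = 85 * 0.2182 = 18.55 MPa

18.55 MPa


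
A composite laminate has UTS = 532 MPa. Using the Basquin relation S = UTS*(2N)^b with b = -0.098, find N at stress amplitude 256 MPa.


N = 0.5 * (S/UTS)^(1/b) = 0.5 * (256/532)^(1/-0.098) = 872.0023 cycles

872.0023 cycles


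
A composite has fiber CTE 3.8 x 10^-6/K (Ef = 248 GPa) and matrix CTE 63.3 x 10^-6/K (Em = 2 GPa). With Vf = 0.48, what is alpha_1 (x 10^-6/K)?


E1 = Ef*Vf + Em*(1-Vf) = 120.08
alpha_1 = (alpha_f*Ef*Vf + alpha_m*Em*(1-Vf))/E1 = 4.32 x 10^-6/K

4.32 x 10^-6/K


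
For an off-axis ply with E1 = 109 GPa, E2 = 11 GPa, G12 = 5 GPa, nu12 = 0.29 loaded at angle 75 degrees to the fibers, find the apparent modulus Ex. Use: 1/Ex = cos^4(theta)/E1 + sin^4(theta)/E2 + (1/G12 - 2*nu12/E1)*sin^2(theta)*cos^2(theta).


cos^4(75) = 0.004487, sin^4(75) = 0.870513, sin^2(75)*cos^2(75) = 0.0625
1/G12 - 2*nu12/E1 = 1/5 - 2*0.29/109 = 0.194679 GPa^-1
1/Ex = 0.004487/109 + 0.870513/11 + 0.194679*0.0625 = 0.0913461 GPa^-1
Ex = 10.95 GPa

10.95 GPa


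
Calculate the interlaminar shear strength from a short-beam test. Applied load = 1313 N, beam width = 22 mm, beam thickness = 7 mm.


ILSS = 3F/(4bh) = 3*1313/(4*22*7) = 6.39 MPa

6.39 MPa


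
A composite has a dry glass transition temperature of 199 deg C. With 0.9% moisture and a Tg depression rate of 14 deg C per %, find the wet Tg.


Tg_wet = Tg_dry - k*moisture = 199 - 14*0.9 = 186.4 deg C

186.4 deg C


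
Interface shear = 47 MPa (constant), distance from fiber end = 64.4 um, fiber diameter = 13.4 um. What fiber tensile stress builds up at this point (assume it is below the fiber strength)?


Force balance: sigma_f * (pi*d^2/4) = tau * (pi*d) * x  ->  sigma_f = 4 * tau * x / d
sigma_f = 4 * 47 * 64.4 / 13.4 = 903.5 MPa

903.5 MPa


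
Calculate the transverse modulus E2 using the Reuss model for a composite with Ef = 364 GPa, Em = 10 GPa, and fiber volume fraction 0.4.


1/E2 = Vf/Ef + (1-Vf)/Em = 0.4/364 + 0.6/10
E2 = 16.37 GPa

16.37 GPa


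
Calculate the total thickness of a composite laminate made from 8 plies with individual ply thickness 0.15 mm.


h = n * t_ply = 8 * 0.15 = 1.2 mm

1.2 mm


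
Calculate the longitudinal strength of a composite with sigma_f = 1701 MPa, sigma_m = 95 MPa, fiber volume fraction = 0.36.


sigma_1 = sigma_f*Vf + sigma_m*(1-Vf) = 1701*0.36 + 95*0.64 = 673.2 MPa

673.2 MPa


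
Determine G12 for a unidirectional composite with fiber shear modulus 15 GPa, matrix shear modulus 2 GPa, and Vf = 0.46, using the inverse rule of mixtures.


1/G12 = Vf/Gf + (1-Vf)/Gm = 0.46/15 + 0.54/2
G12 = 3.33 GPa

3.33 GPa


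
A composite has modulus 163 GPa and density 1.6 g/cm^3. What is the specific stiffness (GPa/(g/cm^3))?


Specific stiffness = E/rho = 163/1.6 = 101.9 GPa/(g/cm^3)

101.9 GPa/(g/cm^3)


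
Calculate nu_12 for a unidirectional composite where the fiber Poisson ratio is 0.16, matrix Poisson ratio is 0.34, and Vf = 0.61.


nu_12 = nu_f*Vf + nu_m*(1-Vf) = 0.16*0.61 + 0.34*0.39 = 0.2302

0.2302


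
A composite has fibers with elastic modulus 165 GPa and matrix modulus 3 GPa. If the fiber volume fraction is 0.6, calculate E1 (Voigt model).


E1 = Ef*Vf + Em*(1-Vf) = 165*0.6 + 3*0.4 = 100.2 GPa

100.2 GPa


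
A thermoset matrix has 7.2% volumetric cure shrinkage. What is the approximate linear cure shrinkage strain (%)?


Linear shrinkage ≈ vol_shrink/3 = 7.2/3 = 2.4%

2.4%


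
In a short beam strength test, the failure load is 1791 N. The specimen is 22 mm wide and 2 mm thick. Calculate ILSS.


ILSS = 3F/(4bh) = 3*1791/(4*22*2) = 30.53 MPa

30.53 MPa


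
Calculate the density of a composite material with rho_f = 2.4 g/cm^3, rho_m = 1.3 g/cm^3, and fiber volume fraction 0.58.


rho_c = rho_f*Vf + rho_m*(1-Vf) = 2.4*0.58 + 1.3*0.42 = 1.938 g/cm^3

1.938 g/cm^3


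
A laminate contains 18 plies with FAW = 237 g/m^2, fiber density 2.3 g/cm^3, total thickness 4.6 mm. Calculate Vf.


Vf = n * FAW / (rho_f * h * 1000) = 18 * 237 / (2.3 * 4.6 * 1000) = 0.4032

0.4032


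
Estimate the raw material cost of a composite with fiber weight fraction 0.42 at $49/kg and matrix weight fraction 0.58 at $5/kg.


Cost = cost_f*Wf + cost_m*Wm = 49*0.42 + 5*0.58 = $23.48/kg

$23.48/kg


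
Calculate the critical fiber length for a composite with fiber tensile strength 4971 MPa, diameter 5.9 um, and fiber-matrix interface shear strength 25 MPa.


Lc = sigma_f * d / (2 * tau_i) = 4971 * 5.9 / (2 * 25) = 586.6 um

586.6 um


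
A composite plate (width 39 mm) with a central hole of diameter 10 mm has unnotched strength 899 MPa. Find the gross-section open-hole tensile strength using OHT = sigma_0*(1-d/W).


OHT = sigma_0*(1-d/W) = 899*(1-10/39) = 668.5 MPa

668.5 MPa


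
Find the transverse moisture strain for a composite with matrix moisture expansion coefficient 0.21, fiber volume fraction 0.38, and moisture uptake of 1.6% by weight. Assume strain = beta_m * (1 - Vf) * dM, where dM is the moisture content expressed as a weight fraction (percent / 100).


dM = 1.6/100 = 0.016
strain = beta_m * (1-Vf) * dM = 0.21 * 0.62 * 0.016 = 0.0020832

0.0020832


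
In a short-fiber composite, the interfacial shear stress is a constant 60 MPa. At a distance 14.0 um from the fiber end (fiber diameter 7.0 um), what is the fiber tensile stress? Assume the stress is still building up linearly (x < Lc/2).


Force balance: sigma_f * (pi*d^2/4) = tau * (pi*d) * x  ->  sigma_f = 4 * tau * x / d
sigma_f = 4 * 60 * 14.0 / 7.0 = 480.0 MPa

480.0 MPa


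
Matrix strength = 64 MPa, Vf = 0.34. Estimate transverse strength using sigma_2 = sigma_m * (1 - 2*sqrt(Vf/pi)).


factor = 1 - 2*sqrt(0.34/pi) = 0.342
sigma_2 = 64 * 0.342 = 21.89 MPa

21.89 MPa


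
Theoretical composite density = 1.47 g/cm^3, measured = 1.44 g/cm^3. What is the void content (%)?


Void% = (rho_theo - rho_actual)/rho_theo * 100 = (1.47 - 1.44)/1.47 * 100 = 2.04%

2.04%


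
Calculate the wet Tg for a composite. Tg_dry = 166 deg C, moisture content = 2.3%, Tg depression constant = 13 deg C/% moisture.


Tg_wet = Tg_dry - k*moisture = 166 - 13*2.3 = 136.1 deg C

136.1 deg C


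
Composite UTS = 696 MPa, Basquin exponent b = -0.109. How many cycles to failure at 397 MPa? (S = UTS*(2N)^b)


N = 0.5 * (S/UTS)^(1/b) = 0.5 * (397/696)^(1/-0.109) = 86.2659 cycles

86.2659 cycles


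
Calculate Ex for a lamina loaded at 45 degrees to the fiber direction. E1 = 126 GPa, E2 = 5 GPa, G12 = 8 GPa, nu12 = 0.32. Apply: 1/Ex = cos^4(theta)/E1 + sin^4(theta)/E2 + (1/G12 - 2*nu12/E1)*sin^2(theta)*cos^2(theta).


cos^4(45) = 0.25, sin^4(45) = 0.25, sin^2(45)*cos^2(45) = 0.25
1/G12 - 2*nu12/E1 = 1/8 - 2*0.32/126 = 0.119921 GPa^-1
1/Ex = 0.25/126 + 0.25/5 + 0.119921*0.25 = 0.0819643 GPa^-1
Ex = 12.2 GPa

12.2 GPa


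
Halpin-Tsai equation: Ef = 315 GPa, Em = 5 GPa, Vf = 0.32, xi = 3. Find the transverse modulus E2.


eta = (Ef/Em - 1)/(Ef/Em + xi) = (63.0 - 1)/(63.0 + 3) = 0.9394
E2 = Em*(1+xi*eta*Vf)/(1-eta*Vf) = 13.6 GPa

13.6 GPa


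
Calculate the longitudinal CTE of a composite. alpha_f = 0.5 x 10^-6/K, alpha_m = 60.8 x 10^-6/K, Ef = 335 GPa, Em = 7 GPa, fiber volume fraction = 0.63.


E1 = Ef*Vf + Em*(1-Vf) = 213.64
alpha_1 = (alpha_f*Ef*Vf + alpha_m*Em*(1-Vf))/E1 = 1.23 x 10^-6/K

1.23 x 10^-6/K


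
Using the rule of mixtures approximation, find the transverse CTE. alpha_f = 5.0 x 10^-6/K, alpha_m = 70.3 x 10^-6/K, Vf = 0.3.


alpha_2 = alpha_f*Vf + alpha_m*(1-Vf) = 5.0*0.3 + 70.3*0.7 = 50.7 x 10^-6/K

50.7 x 10^-6/K


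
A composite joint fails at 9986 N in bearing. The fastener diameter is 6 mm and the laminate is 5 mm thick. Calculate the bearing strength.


sigma_br = F/(d*h) = 9986/(6*5) = 332.9 MPa

332.9 MPa


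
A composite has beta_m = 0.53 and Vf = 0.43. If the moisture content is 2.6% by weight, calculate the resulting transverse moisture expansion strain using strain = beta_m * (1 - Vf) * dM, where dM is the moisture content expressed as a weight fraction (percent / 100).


dM = 2.6/100 = 0.026
strain = beta_m * (1-Vf) * dM = 0.53 * 0.57 * 0.026 = 0.0078546

0.0078546


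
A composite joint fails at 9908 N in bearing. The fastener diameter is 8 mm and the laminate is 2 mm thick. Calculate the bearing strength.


sigma_br = F/(d*h) = 9908/(8*2) = 619.3 MPa

619.3 MPa


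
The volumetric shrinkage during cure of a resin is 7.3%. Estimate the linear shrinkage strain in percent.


Linear shrinkage ≈ vol_shrink/3 = 7.3/3 = 2.433%

2.433%


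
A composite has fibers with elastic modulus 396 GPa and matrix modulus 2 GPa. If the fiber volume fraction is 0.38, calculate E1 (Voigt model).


E1 = Ef*Vf + Em*(1-Vf) = 396*0.38 + 2*0.62 = 151.72 GPa

151.72 GPa


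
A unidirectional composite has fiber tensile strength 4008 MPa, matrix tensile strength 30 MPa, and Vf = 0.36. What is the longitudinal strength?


sigma_1 = sigma_f*Vf + sigma_m*(1-Vf) = 4008*0.36 + 30*0.64 = 1462.1 MPa

1462.1 MPa


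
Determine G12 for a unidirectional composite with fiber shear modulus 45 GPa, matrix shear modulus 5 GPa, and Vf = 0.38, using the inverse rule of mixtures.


1/G12 = Vf/Gf + (1-Vf)/Gm = 0.38/45 + 0.62/5
G12 = 7.55 GPa

7.55 GPa


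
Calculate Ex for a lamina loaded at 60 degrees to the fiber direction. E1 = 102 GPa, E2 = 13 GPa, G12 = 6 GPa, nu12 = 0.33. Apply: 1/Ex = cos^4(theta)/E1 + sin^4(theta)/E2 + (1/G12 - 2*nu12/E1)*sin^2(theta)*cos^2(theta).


cos^4(60) = 0.0625, sin^4(60) = 0.5625, sin^2(60)*cos^2(60) = 0.1875
1/G12 - 2*nu12/E1 = 1/6 - 2*0.33/102 = 0.160196 GPa^-1
1/Ex = 0.0625/102 + 0.5625/13 + 0.160196*0.1875 = 0.0739187 GPa^-1
Ex = 13.53 GPa

13.53 GPa


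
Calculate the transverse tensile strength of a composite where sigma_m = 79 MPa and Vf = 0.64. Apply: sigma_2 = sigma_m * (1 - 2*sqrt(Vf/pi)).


factor = 1 - 2*sqrt(0.64/pi) = 0.0973
sigma_2 = 79 * 0.0973 = 7.69 MPa

7.69 MPa


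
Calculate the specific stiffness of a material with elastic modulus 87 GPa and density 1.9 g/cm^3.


Specific stiffness = E/rho = 87/1.9 = 45.8 GPa/(g/cm^3)

45.8 GPa/(g/cm^3)


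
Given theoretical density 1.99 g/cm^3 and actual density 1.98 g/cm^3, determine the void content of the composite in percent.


Void% = (rho_theo - rho_actual)/rho_theo * 100 = (1.99 - 1.98)/1.99 * 100 = 0.5%

0.5%


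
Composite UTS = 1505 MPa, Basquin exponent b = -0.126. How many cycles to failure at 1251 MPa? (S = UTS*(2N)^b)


N = 0.5 * (S/UTS)^(1/b) = 0.5 * (1251/1505)^(1/-0.126) = 2.1682 cycles

2.1682 cycles


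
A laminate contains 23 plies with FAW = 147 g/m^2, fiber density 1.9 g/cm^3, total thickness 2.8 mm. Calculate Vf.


Vf = n * FAW / (rho_f * h * 1000) = 23 * 147 / (1.9 * 2.8 * 1000) = 0.6355

0.6355


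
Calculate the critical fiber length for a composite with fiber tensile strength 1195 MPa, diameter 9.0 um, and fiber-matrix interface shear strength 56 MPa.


Lc = sigma_f * d / (2 * tau_i) = 1195 * 9.0 / (2 * 56) = 96.0 um

96.0 um


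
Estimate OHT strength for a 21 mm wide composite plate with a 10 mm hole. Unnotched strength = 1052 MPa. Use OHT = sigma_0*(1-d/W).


OHT = sigma_0*(1-d/W) = 1052*(1-10/21) = 551.0 MPa

551.0 MPa


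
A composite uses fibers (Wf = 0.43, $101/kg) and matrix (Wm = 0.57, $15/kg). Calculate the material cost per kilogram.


Cost = cost_f*Wf + cost_m*Wm = 101*0.43 + 15*0.57 = $51.98/kg

$51.98/kg


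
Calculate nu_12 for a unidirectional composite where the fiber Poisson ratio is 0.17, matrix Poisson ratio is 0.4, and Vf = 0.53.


nu_12 = nu_f*Vf + nu_m*(1-Vf) = 0.17*0.53 + 0.4*0.47 = 0.2781

0.2781


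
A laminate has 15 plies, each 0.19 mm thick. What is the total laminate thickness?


h = n * t_ply = 15 * 0.19 = 2.85 mm

2.85 mm


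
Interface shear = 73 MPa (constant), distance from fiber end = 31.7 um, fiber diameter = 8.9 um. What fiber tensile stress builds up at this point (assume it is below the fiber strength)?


Force balance: sigma_f * (pi*d^2/4) = tau * (pi*d) * x  ->  sigma_f = 4 * tau * x / d
sigma_f = 4 * 73 * 31.7 / 8.9 = 1040.0 MPa

1040.0 MPa


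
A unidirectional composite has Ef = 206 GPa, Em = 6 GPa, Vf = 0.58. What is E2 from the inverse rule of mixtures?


1/E2 = Vf/Ef + (1-Vf)/Em = 0.58/206 + 0.42/6
E2 = 13.73 GPa

13.73 GPa


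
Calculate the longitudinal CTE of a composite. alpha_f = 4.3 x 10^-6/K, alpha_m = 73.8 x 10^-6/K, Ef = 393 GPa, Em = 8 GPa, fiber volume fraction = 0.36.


E1 = Ef*Vf + Em*(1-Vf) = 146.6
alpha_1 = (alpha_f*Ef*Vf + alpha_m*Em*(1-Vf))/E1 = 6.73 x 10^-6/K

6.73 x 10^-6/K


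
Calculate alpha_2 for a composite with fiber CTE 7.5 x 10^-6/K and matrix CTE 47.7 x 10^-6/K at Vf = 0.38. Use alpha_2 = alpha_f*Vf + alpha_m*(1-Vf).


alpha_2 = alpha_f*Vf + alpha_m*(1-Vf) = 7.5*0.38 + 47.7*0.62 = 32.4 x 10^-6/K

32.4 x 10^-6/K


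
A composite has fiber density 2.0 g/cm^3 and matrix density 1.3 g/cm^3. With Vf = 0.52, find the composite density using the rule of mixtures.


rho_c = rho_f*Vf + rho_m*(1-Vf) = 2.0*0.52 + 1.3*0.48 = 1.664 g/cm^3

1.664 g/cm^3


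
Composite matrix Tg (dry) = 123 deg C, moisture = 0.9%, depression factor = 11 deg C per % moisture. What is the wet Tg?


Tg_wet = Tg_dry - k*moisture = 123 - 11*0.9 = 113.1 deg C

113.1 deg C


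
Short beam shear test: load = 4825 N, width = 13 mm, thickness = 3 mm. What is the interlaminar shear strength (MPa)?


ILSS = 3F/(4bh) = 3*4825/(4*13*3) = 92.79 MPa

92.79 MPa


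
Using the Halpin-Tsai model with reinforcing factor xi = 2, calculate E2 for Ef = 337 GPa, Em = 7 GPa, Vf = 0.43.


eta = (Ef/Em - 1)/(Ef/Em + xi) = (48.1429 - 1)/(48.1429 + 2) = 0.9402
E2 = Em*(1+xi*eta*Vf)/(1-eta*Vf) = 21.25 GPa

21.25 GPa


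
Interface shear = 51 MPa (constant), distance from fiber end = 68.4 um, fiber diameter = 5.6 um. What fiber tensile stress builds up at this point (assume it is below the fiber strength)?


Force balance: sigma_f * (pi*d^2/4) = tau * (pi*d) * x  ->  sigma_f = 4 * tau * x / d
sigma_f = 4 * 51 * 68.4 / 5.6 = 2491.7 MPa

2491.7 MPa


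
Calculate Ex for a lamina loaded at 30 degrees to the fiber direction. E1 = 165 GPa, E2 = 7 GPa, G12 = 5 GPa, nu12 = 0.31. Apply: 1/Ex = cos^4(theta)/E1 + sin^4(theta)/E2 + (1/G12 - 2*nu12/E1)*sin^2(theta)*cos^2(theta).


cos^4(30) = 0.5625, sin^4(30) = 0.0625, sin^2(30)*cos^2(30) = 0.1875
1/G12 - 2*nu12/E1 = 1/5 - 2*0.31/165 = 0.196242 GPa^-1
1/Ex = 0.5625/165 + 0.0625/7 + 0.196242*0.1875 = 0.0491331 GPa^-1
Ex = 20.35 GPa

20.35 GPa


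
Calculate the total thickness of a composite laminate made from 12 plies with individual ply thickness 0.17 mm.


h = n * t_ply = 12 * 0.17 = 2.04 mm

2.04 mm


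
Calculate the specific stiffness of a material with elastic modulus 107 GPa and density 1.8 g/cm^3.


Specific stiffness = E/rho = 107/1.8 = 59.4 GPa/(g/cm^3)

59.4 GPa/(g/cm^3)


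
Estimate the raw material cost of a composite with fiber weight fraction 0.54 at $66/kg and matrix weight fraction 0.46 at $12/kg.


Cost = cost_f*Wf + cost_m*Wm = 66*0.54 + 12*0.46 = $41.16/kg

$41.16/kg


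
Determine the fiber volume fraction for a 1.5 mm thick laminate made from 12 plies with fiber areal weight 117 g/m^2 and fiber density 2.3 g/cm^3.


Vf = n * FAW / (rho_f * h * 1000) = 12 * 117 / (2.3 * 1.5 * 1000) = 0.407

0.407


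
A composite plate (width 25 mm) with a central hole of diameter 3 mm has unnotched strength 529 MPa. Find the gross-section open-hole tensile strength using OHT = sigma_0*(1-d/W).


OHT = sigma_0*(1-d/W) = 529*(1-3/25) = 465.5 MPa

465.5 MPa


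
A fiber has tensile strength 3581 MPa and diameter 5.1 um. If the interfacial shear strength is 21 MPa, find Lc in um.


Lc = sigma_f * d / (2 * tau_i) = 3581 * 5.1 / (2 * 21) = 434.8 um

434.8 um


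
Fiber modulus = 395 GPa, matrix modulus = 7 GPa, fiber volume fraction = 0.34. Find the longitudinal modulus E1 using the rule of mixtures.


E1 = Ef*Vf + Em*(1-Vf) = 395*0.34 + 7*0.66 = 138.92 GPa

138.92 GPa


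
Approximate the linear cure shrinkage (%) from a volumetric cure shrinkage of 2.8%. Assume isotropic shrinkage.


Linear shrinkage ≈ vol_shrink/3 = 2.8/3 = 0.933%

0.933%
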